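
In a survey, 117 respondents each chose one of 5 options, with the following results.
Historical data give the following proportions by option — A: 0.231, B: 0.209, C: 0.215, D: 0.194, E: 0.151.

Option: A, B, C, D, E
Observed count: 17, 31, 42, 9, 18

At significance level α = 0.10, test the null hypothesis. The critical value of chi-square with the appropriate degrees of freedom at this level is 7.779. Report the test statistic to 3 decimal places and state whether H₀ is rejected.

Expected counts E_i = n·p_i: 117×0.231 = 27.027, 117×0.209 = 24.453, 117×0.215 = 25.155, 117×0.194 = 22.698, 117×0.151 = 17.667.
χ² = (17−27.027)²/27.027 + (31−24.453)²/24.453 + (42−25.155)²/25.155 + (9−22.698)²/22.698 + (18−17.667)²/17.667
   = 3.7200 + 1.7529 + 11.2802 + 8.2666 + 0.0063
Sum = 25.026
df = 4. Since 25.026 > 7.779, we reject H₀.

25.026; reject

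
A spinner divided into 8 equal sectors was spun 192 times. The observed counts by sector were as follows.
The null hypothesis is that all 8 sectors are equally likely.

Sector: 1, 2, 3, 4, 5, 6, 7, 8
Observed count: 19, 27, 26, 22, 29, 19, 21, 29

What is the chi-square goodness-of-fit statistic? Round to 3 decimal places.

5.250

Expected count for each of the 8 categories: 192/8 = 24.
cat         O        E   (O−E)²/E
1          19       24     1.0417
2          27       24     0.3750
3          26       24     0.1667
4          22       24     0.1667
5          29       24     1.0417
6          19       24     1.0417
7          21       24     0.3750
8          29       24     1.0417
Sum = 5.250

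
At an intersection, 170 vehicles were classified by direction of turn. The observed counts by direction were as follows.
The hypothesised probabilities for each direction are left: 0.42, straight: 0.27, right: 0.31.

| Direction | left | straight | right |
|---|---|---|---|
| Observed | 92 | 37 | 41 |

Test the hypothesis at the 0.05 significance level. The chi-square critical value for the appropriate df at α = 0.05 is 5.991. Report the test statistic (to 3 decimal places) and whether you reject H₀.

10.267; reject

Expected counts E_i = n·p_i: 170×0.42 = 71.4, 170×0.27 = 45.9, 170×0.31 = 52.7.
left: (92 − 71.4)²/71.4 = 424.36/71.4 = 5.9434
straight: (37 − 45.9)²/45.9 = 79.21/45.9 = 1.7257
right: (41 − 52.7)²/52.7 = 136.89/52.7 = 2.5975
Sum = 10.267
df = 2. Since 10.267 > 5.991, we reject H₀.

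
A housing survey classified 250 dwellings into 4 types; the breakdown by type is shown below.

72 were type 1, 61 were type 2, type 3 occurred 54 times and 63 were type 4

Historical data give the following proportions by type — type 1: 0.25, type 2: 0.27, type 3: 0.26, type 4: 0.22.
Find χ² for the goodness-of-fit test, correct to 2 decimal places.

5.10

Expected counts E_i = n·p_i: 250×0.25 = 62.5, 250×0.27 = 67.5, 250×0.26 = 65, 250×0.22 = 55.
type 1: (72 − 62.5)²/62.5 = 90.25/62.5 = 1.444
type 2: (61 − 67.5)²/67.5 = 42.25/67.5 = 0.626
type 3: (54 − 65)²/65 = 121/65 = 1.862
type 4: (63 − 55)²/55 = 64/55 = 1.164
Sum = 5.10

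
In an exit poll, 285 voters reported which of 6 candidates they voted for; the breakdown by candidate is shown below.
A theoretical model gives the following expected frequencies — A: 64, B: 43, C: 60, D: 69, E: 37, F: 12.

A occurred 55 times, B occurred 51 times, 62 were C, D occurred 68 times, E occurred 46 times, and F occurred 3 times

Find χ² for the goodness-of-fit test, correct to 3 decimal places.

χ² = (55−64)²/64 + (51−43)²/43 + (62−60)²/60 + (68−69)²/69 + (46−37)²/37 + (3−12)²/12
   = 1.2656 + 1.4884 + 0.0667 + 0.0145 + 2.1892 + 6.7500
Sum = 11.774

11.774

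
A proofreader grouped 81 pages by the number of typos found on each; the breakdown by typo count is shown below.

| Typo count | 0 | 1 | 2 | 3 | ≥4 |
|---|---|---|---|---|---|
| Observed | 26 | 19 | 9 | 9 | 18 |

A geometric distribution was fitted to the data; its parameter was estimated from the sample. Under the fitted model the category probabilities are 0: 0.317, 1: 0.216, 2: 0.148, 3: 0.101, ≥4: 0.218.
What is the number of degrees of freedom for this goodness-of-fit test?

There are k = 5 categories and 1 parameter estimated from the data, so df = 5 − 1 − 1 = 3.

3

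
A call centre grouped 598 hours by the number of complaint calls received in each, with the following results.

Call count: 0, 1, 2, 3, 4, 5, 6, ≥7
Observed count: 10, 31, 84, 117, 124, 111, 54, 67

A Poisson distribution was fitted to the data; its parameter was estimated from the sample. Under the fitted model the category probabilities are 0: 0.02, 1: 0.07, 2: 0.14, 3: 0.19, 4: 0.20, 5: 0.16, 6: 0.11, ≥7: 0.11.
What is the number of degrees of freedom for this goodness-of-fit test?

6

There are k = 8 categories and 1 parameter estimated from the data, so df = 8 − 1 − 1 = 6.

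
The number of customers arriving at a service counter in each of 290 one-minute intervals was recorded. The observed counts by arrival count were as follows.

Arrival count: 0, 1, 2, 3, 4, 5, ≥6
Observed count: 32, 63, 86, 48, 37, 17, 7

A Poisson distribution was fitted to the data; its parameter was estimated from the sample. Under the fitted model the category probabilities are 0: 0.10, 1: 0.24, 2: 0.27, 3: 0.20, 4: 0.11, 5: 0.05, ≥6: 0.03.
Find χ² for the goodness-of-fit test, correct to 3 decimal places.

4.996

Expected counts E_i = n·p_i: 290×0.10 = 29, 290×0.24 = 69.6, 290×0.27 = 78.3, 290×0.20 = 58, 290×0.11 = 31.9, 290×0.05 = 14.5, 290×0.03 = 8.7.
χ² = (32−29)²/29 + (63−69.6)²/69.6 + (86−78.3)²/78.3 + (48−58)²/58 + (37−31.9)²/31.9 + (17−14.5)²/14.5 + (7−8.7)²/8.7
   = 0.3103 + 0.6259 + 0.7572 + 1.7241 + 0.8154 + 0.4310 + 0.3322
Sum = 4.996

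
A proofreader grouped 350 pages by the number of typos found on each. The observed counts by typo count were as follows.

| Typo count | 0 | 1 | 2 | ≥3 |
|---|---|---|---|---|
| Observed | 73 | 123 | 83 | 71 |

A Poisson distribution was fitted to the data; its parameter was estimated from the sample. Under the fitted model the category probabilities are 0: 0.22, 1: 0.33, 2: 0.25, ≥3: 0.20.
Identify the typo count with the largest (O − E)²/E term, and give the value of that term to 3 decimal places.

1, 0.487

Expected counts E_i = n·p_i: 350×0.22 = 77, 350×0.33 = 115.5, 350×0.25 = 87.5, 350×0.20 = 70.
cat         O        E   (O−E)²/E
0          73       77     0.2078
1         123    115.5     0.4870
2          83     87.5     0.2314
≥3         71       70     0.0143
The largest term is for 1: 0.487.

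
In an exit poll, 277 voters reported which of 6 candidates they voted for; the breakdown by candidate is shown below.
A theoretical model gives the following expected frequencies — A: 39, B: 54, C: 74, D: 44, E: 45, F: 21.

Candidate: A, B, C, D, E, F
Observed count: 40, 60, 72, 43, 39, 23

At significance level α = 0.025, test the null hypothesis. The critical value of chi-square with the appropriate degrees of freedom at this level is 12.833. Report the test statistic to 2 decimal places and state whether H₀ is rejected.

χ² = (40−39)²/39 + (60−54)²/54 + (72−74)²/74 + (43−44)²/44 + (39−45)²/45 + (23−21)²/21
   = 0.026 + 0.667 + 0.054 + 0.023 + 0.800 + 0.190
Sum = 1.76
df = 5. Since 1.76 < 12.833, we do not reject H₀.

1.76; do not reject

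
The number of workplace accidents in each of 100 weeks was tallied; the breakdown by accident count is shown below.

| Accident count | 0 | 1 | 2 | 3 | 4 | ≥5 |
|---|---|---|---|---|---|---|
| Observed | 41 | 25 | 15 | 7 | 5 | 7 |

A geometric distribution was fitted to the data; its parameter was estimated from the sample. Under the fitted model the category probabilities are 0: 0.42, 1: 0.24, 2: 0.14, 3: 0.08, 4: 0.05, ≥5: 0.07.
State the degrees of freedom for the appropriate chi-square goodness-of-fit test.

4

There are k = 6 categories and 1 parameter estimated from the data, so df = 6 − 1 − 1 = 4.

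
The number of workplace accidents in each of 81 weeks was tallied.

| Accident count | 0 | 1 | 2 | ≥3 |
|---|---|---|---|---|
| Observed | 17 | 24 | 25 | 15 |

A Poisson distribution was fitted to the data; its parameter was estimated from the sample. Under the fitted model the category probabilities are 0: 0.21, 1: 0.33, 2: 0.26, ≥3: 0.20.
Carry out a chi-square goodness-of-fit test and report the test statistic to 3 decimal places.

Expected counts E_i = n·p_i: 81×0.21 = 17.01, 81×0.33 = 26.73, 81×0.26 = 21.06, 81×0.20 = 16.2.
0: (17 − 17.01)²/17.01 = 0.0001/17.01 = 0.0000
1: (24 − 26.73)²/26.73 = 7.4529/26.73 = 0.2788
2: (25 − 21.06)²/21.06 = 15.5236/21.06 = 0.7371
≥3: (15 − 16.2)²/16.2 = 1.44/16.2 = 0.0889
Sum = 1.105

1.105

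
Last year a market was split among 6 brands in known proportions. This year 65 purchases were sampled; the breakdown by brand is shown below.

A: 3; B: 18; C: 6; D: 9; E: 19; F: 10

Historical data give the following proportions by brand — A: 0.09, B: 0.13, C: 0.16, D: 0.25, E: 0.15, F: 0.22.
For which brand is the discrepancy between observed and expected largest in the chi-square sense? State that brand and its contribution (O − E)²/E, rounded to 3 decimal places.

B, 10.793

Expected counts E_i = n·p_i: 65×0.09 = 5.85, 65×0.13 = 8.45, 65×0.16 = 10.4, 65×0.25 = 16.25, 65×0.15 = 9.75, 65×0.22 = 14.3.
χ² = (3−5.85)²/5.85 + (18−8.45)²/8.45 + (6−10.4)²/10.4 + (9−16.25)²/16.25 + (19−9.75)²/9.75 + (10−14.3)²/14.3
   = 1.3885 + 10.7932 + 1.8615 + 3.2346 + 8.7756 + 1.2930
The largest term is for B: 10.793.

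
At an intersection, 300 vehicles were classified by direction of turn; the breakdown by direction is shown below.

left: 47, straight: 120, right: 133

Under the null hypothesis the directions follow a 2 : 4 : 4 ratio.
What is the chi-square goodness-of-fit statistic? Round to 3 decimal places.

Ratio total = 10. Expected counts: 300×2/10 = 60, 300×4/10 = 120, 300×4/10 = 120.
left: (47 − 60)²/60 = 169/60 = 2.8167
straight: (120 − 120)²/120 = 0/120 = 0.0000
right: (133 − 120)²/120 = 169/120 = 1.4083
Sum = 4.225

4.225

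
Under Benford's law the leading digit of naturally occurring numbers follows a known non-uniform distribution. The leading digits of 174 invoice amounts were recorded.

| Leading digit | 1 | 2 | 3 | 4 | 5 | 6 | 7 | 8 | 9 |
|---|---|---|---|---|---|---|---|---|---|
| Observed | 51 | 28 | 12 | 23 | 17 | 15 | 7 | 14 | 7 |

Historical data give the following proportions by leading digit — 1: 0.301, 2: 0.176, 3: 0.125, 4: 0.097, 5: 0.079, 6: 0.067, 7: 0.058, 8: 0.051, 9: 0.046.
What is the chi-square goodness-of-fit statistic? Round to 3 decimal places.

12.615

Expected counts E_i = n·p_i: 174×0.301 = 52.374, 174×0.176 = 30.624, 174×0.125 = 21.75, 174×0.097 = 16.878, 174×0.079 = 13.746, 174×0.067 = 11.658, 174×0.058 = 10.092, 174×0.051 = 8.874, 174×0.046 = 8.004.
1: (51 − 52.374)²/52.374 = 1.887876/52.374 = 0.0360
2: (28 − 30.624)²/30.624 = 6.885376/30.624 = 0.2248
3: (12 − 21.75)²/21.75 = 95.0625/21.75 = 4.3707
4: (23 − 16.878)²/16.878 = 37.478884/16.878 = 2.2206
5: (17 − 13.746)²/13.746 = 10.588516/13.746 = 0.7703
6: (15 − 11.658)²/11.658 = 11.168964/11.658 = 0.9581
7: (7 − 10.092)²/10.092 = 9.560464/10.092 = 0.9473
8: (14 − 8.874)²/8.874 = 26.275876/8.874 = 2.9610
9: (7 − 8.004)²/8.004 = 1.008016/8.004 = 0.1259
Sum = 12.615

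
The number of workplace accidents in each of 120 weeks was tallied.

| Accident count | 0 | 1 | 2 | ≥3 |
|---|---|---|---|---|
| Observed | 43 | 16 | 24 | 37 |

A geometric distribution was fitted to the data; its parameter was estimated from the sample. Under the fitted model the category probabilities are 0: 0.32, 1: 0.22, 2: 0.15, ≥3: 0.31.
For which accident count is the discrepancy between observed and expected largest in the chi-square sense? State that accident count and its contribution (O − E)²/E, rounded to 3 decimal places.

1, 4.097

Expected counts E_i = n·p_i: 120×0.32 = 38.4, 120×0.22 = 26.4, 120×0.15 = 18, 120×0.31 = 37.2.
cat         O        E   (O−E)²/E
0          43     38.4     0.5510
1          16     26.4     4.0970
2          24       18     2.0000
≥3         37     37.2     0.0011
The largest term is for 1: 4.097.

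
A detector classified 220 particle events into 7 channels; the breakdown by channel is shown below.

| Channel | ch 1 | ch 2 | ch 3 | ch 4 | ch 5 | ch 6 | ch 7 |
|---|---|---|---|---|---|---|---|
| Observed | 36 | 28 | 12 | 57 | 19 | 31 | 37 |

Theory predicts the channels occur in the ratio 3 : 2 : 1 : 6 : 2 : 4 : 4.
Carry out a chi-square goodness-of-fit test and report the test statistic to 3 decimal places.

7.250

Ratio total = 22. Expected counts: 220×3/22 = 30, 220×2/22 = 20, 220×1/22 = 10, 220×6/22 = 60, 220×2/22 = 20, 220×4/22 = 40, 220×4/22 = 40.
χ² = (36−30)²/30 + (28−20)²/20 + (12−10)²/10 + (57−60)²/60 + (19−20)²/20 + (31−40)²/40 + (37−40)²/40
   = 1.2000 + 3.2000 + 0.4000 + 0.1500 + 0.0500 + 2.0250 + 0.2250
Sum = 7.250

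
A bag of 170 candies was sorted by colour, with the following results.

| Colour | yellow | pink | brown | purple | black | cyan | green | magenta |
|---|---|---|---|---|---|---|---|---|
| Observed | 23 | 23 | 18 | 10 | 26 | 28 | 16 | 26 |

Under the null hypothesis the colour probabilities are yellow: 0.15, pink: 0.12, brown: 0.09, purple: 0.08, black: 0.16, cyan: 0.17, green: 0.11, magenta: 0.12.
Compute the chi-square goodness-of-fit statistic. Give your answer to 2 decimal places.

Expected counts E_i = n·p_i: 170×0.15 = 25.5, 170×0.12 = 20.4, 170×0.09 = 15.3, 170×0.08 = 13.6, 170×0.16 = 27.2, 170×0.17 = 28.9, 170×0.11 = 18.7, 170×0.12 = 20.4.
χ² = (23−25.5)²/25.5 + (23−20.4)²/20.4 + (18−15.3)²/15.3 + (10−13.6)²/13.6 + (26−27.2)²/27.2 + (28−28.9)²/28.9 + (16−18.7)²/18.7 + (26−20.4)²/20.4
   = 0.245 + 0.331 + 0.476 + 0.953 + 0.053 + 0.028 + 0.390 + 1.537
Sum = 4.01

4.01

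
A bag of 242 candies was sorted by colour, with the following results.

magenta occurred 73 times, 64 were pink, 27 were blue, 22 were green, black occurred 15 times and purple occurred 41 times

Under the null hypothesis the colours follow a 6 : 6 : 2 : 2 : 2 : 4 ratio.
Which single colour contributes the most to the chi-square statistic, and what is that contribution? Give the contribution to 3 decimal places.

Ratio total = 22. Expected counts: 242×6/22 = 66, 242×6/22 = 66, 242×2/22 = 22, 242×2/22 = 22, 242×2/22 = 22, 242×4/22 = 44.
magenta: (73 − 66)²/66 = 49/66 = 0.7424
pink: (64 − 66)²/66 = 4/66 = 0.0606
blue: (27 − 22)²/22 = 25/22 = 1.1364
green: (22 − 22)²/22 = 0/22 = 0.0000
black: (15 − 22)²/22 = 49/22 = 2.2273
purple: (41 − 44)²/44 = 9/44 = 0.2045
The largest term is for black: 2.227.

black, 2.227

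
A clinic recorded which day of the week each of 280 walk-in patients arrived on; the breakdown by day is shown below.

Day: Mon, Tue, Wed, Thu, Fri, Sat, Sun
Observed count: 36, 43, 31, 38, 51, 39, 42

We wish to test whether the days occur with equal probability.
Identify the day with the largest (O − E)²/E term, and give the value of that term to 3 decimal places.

Fri, 3.025

Under H₀ each category has probability 1/7, so each expected count is 280/7 = 40.
cat         O        E   (O−E)²/E
Mon        36       40     0.4000
Tue        43       40     0.2250
Wed        31       40     2.0250
Thu        38       40     0.1000
Fri        51       40     3.0250
Sat        39       40     0.0250
Sun        42       40     0.1000
The largest term is for Fri: 3.025.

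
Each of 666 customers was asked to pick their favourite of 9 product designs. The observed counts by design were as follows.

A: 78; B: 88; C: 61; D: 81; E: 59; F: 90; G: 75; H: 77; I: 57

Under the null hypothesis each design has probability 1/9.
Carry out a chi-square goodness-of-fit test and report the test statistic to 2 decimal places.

Under H₀ each category has probability 1/9, so each expected count is 666/9 = 74.
A: (78 − 74)²/74 = 16/74 = 0.216
B: (88 − 74)²/74 = 196/74 = 2.649
C: (61 − 74)²/74 = 169/74 = 2.284
D: (81 − 74)²/74 = 49/74 = 0.662
E: (59 − 74)²/74 = 225/74 = 3.041
F: (90 − 74)²/74 = 256/74 = 3.459
G: (75 − 74)²/74 = 1/74 = 0.014
H: (77 − 74)²/74 = 9/74 = 0.122
I: (57 − 74)²/74 = 289/74 = 3.905
Sum = 16.35

16.35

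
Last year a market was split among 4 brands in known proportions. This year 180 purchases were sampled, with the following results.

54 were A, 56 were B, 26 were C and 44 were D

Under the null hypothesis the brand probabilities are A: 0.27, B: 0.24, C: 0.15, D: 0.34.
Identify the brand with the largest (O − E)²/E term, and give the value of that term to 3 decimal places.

Expected counts E_i = n·p_i: 180×0.27 = 48.6, 180×0.24 = 43.2, 180×0.15 = 27, 180×0.34 = 61.2.
A: (54 − 48.6)²/48.6 = 29.16/48.6 = 0.6000
B: (56 − 43.2)²/43.2 = 163.84/43.2 = 3.7926
C: (26 − 27)²/27 = 1/27 = 0.0370
D: (44 − 61.2)²/61.2 = 295.84/61.2 = 4.8340
The largest term is for D: 4.834.

D, 4.834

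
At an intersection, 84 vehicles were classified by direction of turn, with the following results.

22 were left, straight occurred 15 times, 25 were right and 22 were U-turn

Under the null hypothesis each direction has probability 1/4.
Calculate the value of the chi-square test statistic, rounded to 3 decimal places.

2.571

Expected count for each of the 4 categories: 84/4 = 21.
left: (22 − 21)²/21 = 1/21 = 0.0476
straight: (15 − 21)²/21 = 36/21 = 1.7143
right: (25 − 21)²/21 = 16/21 = 0.7619
U-turn: (22 − 21)²/21 = 1/21 = 0.0476
Sum = 2.571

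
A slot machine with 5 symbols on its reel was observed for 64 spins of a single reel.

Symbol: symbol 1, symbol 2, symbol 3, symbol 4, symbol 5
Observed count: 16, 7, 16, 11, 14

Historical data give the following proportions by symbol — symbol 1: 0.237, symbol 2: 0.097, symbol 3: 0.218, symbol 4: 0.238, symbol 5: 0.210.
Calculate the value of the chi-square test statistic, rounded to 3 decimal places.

Expected counts E_i = n·p_i: 64×0.237 = 15.168, 64×0.097 = 6.208, 64×0.218 = 13.952, 64×0.238 = 15.232, 64×0.210 = 13.44.
χ² = (16−15.168)²/15.168 + (7−6.208)²/6.208 + (16−13.952)²/13.952 + (11−15.232)²/15.232 + (14−13.44)²/13.44
   = 0.0456 + 0.1010 + 0.3006 + 1.1758 + 0.0233
Sum = 1.646

1.646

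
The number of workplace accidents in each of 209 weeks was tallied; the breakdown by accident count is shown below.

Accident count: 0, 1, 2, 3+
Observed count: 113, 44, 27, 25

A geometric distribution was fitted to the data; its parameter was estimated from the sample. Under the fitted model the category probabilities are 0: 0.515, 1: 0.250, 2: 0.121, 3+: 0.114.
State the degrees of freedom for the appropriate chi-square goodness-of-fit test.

2

There are k = 4 categories and 1 parameter estimated from the data, so df = 4 − 1 − 1 = 2.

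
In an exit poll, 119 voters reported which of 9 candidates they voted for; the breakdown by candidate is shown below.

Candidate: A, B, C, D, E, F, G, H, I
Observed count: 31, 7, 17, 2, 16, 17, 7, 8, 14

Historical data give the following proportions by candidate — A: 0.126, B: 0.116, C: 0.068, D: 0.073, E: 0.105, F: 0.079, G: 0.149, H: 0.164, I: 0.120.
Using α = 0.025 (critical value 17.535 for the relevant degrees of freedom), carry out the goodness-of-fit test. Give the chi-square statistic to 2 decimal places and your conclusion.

55.81; reject

Expected counts E_i = n·p_i: 119×0.126 = 14.994, 119×0.116 = 13.804, 119×0.068 = 8.092, 119×0.073 = 8.687, 119×0.105 = 12.495, 119×0.079 = 9.401, 119×0.149 = 17.731, 119×0.164 = 19.516, 119×0.120 = 14.28.
A: (31 − 14.994)²/14.994 = 256.192036/14.994 = 17.086
B: (7 − 13.804)²/13.804 = 46.294416/13.804 = 3.354
C: (17 − 8.092)²/8.092 = 79.352464/8.092 = 9.806
D: (2 − 8.687)²/8.687 = 44.715969/8.687 = 5.147
E: (16 − 12.495)²/12.495 = 12.285025/12.495 = 0.983
F: (17 − 9.401)²/9.401 = 57.744801/9.401 = 6.142
G: (7 − 17.731)²/17.731 = 115.154361/17.731 = 6.495
H: (8 − 19.516)²/19.516 = 132.618256/19.516 = 6.795
I: (14 − 14.28)²/14.28 = 0.0784/14.28 = 0.005
Sum = 55.81
df = 8. Since 55.81 > 17.535, we reject H₀.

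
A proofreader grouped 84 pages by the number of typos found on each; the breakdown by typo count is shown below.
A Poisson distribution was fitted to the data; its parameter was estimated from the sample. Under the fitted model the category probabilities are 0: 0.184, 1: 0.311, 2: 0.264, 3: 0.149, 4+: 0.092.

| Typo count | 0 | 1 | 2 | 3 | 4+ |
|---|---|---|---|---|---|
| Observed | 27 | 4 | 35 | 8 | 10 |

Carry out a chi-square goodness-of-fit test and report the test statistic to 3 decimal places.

37.072

Expected counts E_i = n·p_i: 84×0.184 = 15.456, 84×0.311 = 26.124, 84×0.264 = 22.176, 84×0.149 = 12.516, 84×0.092 = 7.728.
cat         O        E   (O−E)²/E
0          27   15.456     8.6221
1           4   26.124    18.7365
2          35   22.176     7.4159
3           8   12.516     1.6295
4+         10    7.728     0.6680
Sum = 37.072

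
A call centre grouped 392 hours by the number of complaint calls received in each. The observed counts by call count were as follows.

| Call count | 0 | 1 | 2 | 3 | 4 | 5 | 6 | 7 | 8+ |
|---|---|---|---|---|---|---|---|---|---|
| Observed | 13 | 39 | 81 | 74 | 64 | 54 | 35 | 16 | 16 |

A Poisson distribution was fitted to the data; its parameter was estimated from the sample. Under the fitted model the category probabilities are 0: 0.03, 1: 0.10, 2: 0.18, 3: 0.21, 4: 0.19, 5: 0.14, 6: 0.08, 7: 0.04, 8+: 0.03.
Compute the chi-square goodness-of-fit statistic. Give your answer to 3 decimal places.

Expected counts E_i = n·p_i: 392×0.03 = 11.76, 392×0.10 = 39.2, 392×0.18 = 70.56, 392×0.21 = 82.32, 392×0.19 = 74.48, 392×0.14 = 54.88, 392×0.08 = 31.36, 392×0.04 = 15.68, 392×0.03 = 11.76.
0: (13 − 11.76)²/11.76 = 1.5376/11.76 = 0.1307
1: (39 − 39.2)²/39.2 = 0.04/39.2 = 0.0010
2: (81 − 70.56)²/70.56 = 108.9936/70.56 = 1.5447
3: (74 − 82.32)²/82.32 = 69.2224/82.32 = 0.8409
4: (64 − 74.48)²/74.48 = 109.8304/74.48 = 1.4746
5: (54 − 54.88)²/54.88 = 0.7744/54.88 = 0.0141
6: (35 − 31.36)²/31.36 = 13.2496/31.36 = 0.4225
7: (16 − 15.68)²/15.68 = 0.1024/15.68 = 0.0065
8+: (16 − 11.76)²/11.76 = 17.9776/11.76 = 1.5287
Sum = 5.964

5.964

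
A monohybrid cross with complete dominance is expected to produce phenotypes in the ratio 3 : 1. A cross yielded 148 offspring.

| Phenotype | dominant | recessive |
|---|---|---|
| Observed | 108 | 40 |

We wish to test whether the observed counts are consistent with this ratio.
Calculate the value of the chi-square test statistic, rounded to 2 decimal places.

0.32

Ratio total = 4. Expected counts: 148×3/4 = 111, 148×1/4 = 37.
χ² = (108−111)²/111 + (40−37)²/37
   = 0.081 + 0.243
Sum = 0.32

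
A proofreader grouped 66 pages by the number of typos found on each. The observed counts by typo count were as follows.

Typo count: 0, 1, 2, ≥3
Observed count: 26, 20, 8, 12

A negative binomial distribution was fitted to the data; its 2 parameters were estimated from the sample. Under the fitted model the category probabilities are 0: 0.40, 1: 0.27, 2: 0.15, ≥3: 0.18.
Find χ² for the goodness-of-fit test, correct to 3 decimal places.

0.639

Expected counts E_i = n·p_i: 66×0.40 = 26.4, 66×0.27 = 17.82, 66×0.15 = 9.9, 66×0.18 = 11.88.
χ² = (26−26.4)²/26.4 + (20−17.82)²/17.82 + (8−9.9)²/9.9 + (12−11.88)²/11.88
   = 0.0061 + 0.2667 + 0.3646 + 0.0012
Sum = 0.639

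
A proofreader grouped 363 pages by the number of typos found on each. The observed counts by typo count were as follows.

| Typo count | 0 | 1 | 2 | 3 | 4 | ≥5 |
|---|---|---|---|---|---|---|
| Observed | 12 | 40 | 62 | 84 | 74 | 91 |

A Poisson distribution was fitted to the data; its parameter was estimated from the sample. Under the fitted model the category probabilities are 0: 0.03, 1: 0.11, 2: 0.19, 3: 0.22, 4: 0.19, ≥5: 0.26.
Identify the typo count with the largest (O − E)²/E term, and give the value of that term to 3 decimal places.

2, 0.704

Expected counts E_i = n·p_i: 363×0.03 = 10.89, 363×0.11 = 39.93, 363×0.19 = 68.97, 363×0.22 = 79.86, 363×0.19 = 68.97, 363×0.26 = 94.38.
cat         O        E   (O−E)²/E
0          12    10.89     0.1131
1          40    39.93     0.0001
2          62    68.97     0.7044
3          84    79.86     0.2146
4          74    68.97     0.3668
≥5         91    94.38     0.1210
The largest term is for 2: 0.704.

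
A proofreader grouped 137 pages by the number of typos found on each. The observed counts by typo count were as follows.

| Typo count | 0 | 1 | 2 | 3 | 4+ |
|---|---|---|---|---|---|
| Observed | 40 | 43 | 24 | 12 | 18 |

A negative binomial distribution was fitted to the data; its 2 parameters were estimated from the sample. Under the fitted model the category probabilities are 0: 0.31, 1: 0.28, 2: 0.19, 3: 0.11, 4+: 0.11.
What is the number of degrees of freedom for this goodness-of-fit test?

2

There are k = 5 categories and 2 parameters estimated from the data, so df = 5 − 1 − 2 = 2.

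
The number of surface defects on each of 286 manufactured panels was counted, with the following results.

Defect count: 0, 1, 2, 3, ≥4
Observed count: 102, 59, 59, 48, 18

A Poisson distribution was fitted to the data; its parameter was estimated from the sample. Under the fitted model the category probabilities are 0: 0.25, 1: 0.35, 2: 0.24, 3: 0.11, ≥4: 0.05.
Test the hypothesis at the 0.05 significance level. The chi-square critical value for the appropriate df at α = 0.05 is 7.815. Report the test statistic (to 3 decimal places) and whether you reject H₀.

40.893; reject

Expected counts E_i = n·p_i: 286×0.25 = 71.5, 286×0.35 = 100.1, 286×0.24 = 68.64, 286×0.11 = 31.46, 286×0.05 = 14.3.
0: (102 − 71.5)²/71.5 = 930.25/71.5 = 13.0105
1: (59 − 100.1)²/100.1 = 1689.21/100.1 = 16.8752
2: (59 − 68.64)²/68.64 = 92.9296/68.64 = 1.3539
3: (48 − 31.46)²/31.46 = 273.5716/31.46 = 8.6959
≥4: (18 − 14.3)²/14.3 = 13.69/14.3 = 0.9573
Sum = 40.893
df = 3. Since 40.893 > 7.815, we reject H₀.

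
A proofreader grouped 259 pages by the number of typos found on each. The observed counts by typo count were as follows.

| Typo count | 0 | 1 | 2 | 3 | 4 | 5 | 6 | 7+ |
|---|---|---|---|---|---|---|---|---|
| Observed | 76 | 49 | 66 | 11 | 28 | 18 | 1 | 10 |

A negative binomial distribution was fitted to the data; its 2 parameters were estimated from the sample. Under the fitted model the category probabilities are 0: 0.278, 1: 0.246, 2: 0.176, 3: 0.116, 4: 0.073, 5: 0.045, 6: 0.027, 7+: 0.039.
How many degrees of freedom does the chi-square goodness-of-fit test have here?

There are k = 8 categories and 2 parameters estimated from the data, so df = 8 − 1 − 2 = 5.

5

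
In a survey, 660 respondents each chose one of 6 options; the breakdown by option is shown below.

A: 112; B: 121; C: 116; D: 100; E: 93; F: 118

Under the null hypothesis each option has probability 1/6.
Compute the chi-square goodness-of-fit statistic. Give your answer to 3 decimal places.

Expected count for each of the 6 categories: 660/6 = 110.
cat         O        E   (O−E)²/E
A         112      110     0.0364
B         121      110     1.1000
C         116      110     0.3273
D         100      110     0.9091
E          93      110     2.6273
F         118      110     0.5818
Sum = 5.582

5.582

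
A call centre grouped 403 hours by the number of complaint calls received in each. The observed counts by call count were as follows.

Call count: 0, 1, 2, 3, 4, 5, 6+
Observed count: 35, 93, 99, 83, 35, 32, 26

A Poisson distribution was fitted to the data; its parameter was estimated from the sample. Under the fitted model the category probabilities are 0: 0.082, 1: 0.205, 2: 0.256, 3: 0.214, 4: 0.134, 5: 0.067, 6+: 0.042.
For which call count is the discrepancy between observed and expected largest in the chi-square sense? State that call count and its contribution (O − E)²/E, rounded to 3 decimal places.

4, 6.686

Expected counts E_i = n·p_i: 403×0.082 = 33.046, 403×0.205 = 82.615, 403×0.256 = 103.168, 403×0.214 = 86.242, 403×0.134 = 54.002, 403×0.067 = 27.001, 403×0.042 = 16.926.
χ² = (35−33.046)²/33.046 + (93−82.615)²/82.615 + (99−103.168)²/103.168 + (83−86.242)²/86.242 + (35−54.002)²/54.002 + (32−27.001)²/27.001 + (26−16.926)²/16.926
   = 0.1155 + 1.3054 + 0.1684 + 0.1219 + 6.6863 + 0.9255 + 4.8646
The largest term is for 4: 6.686.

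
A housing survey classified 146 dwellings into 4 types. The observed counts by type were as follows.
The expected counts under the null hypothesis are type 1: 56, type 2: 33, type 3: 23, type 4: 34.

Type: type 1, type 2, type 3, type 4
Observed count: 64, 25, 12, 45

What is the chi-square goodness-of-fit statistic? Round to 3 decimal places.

11.902

χ² = (64−56)²/56 + (25−33)²/33 + (12−23)²/23 + (45−34)²/34
   = 1.1429 + 1.9394 + 5.2609 + 3.5588
Sum = 11.902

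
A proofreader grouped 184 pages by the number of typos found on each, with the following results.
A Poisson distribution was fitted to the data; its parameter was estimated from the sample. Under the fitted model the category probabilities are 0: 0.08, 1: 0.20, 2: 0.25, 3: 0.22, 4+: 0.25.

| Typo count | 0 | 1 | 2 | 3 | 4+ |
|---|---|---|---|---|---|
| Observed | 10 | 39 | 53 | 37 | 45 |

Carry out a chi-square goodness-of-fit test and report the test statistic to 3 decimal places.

3.031

Expected counts E_i = n·p_i: 184×0.08 = 14.72, 184×0.20 = 36.8, 184×0.25 = 46, 184×0.22 = 40.48, 184×0.25 = 46.
cat         O        E   (O−E)²/E
0          10    14.72     1.5135
1          39     36.8     0.1315
2          53       46     1.0652
3          37    40.48     0.2992
4+         45       46     0.0217
Sum = 3.031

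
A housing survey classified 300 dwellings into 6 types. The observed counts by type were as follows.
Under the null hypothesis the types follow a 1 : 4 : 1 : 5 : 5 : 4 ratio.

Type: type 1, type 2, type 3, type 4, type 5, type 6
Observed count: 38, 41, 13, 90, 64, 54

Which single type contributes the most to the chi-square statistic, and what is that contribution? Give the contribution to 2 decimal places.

type 1, 35.27

Ratio total = 20. Expected counts: 300×1/20 = 15, 300×4/20 = 60, 300×1/20 = 15, 300×5/20 = 75, 300×5/20 = 75, 300×4/20 = 60.
type 1: (38 − 15)²/15 = 529/15 = 35.267
type 2: (41 − 60)²/60 = 361/60 = 6.017
type 3: (13 − 15)²/15 = 4/15 = 0.267
type 4: (90 − 75)²/75 = 225/75 = 3.000
type 5: (64 − 75)²/75 = 121/75 = 1.613
type 6: (54 − 60)²/60 = 36/60 = 0.600
The largest term is for type 1: 35.27.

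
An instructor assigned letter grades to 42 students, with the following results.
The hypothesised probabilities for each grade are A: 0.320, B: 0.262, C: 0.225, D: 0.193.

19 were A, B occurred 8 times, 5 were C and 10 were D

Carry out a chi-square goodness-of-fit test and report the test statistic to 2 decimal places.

Expected counts E_i = n·p_i: 42×0.320 = 13.44, 42×0.262 = 11.004, 42×0.225 = 9.45, 42×0.193 = 8.106.
χ² = (19−13.44)²/13.44 + (8−11.004)²/11.004 + (5−9.45)²/9.45 + (10−8.106)²/8.106
   = 2.300 + 0.820 + 2.096 + 0.443
Sum = 5.66

5.66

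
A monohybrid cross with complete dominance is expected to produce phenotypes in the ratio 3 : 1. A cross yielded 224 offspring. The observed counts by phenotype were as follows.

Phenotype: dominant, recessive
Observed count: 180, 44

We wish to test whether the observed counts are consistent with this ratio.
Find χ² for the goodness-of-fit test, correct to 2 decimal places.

Ratio total = 4. Expected counts: 224×3/4 = 168, 224×1/4 = 56.
χ² = (180−168)²/168 + (44−56)²/56
   = 0.857 + 2.571
Sum = 3.43

3.43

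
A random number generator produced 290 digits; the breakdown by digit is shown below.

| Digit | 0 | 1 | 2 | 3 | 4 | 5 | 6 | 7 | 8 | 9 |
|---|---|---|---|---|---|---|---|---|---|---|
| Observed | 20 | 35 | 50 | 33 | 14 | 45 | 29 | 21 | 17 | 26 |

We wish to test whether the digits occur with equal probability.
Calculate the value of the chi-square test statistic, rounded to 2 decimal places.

Under H₀ each category has probability 1/10, so each expected count is 290/10 = 29.
0: (20 − 29)²/29 = 81/29 = 2.793
1: (35 − 29)²/29 = 36/29 = 1.241
2: (50 − 29)²/29 = 441/29 = 15.207
3: (33 − 29)²/29 = 16/29 = 0.552
4: (14 − 29)²/29 = 225/29 = 7.759
5: (45 − 29)²/29 = 256/29 = 8.828
6: (29 − 29)²/29 = 0/29 = 0.000
7: (21 − 29)²/29 = 64/29 = 2.207
8: (17 − 29)²/29 = 144/29 = 4.966
9: (26 − 29)²/29 = 9/29 = 0.310
Sum = 43.86

43.86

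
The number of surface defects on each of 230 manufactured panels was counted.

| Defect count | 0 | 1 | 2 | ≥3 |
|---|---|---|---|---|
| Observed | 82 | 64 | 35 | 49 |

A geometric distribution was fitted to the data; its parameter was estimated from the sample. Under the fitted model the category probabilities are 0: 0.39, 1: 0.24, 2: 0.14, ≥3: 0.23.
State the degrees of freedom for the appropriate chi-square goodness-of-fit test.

There are k = 4 categories and 1 parameter estimated from the data, so df = 4 − 1 − 1 = 2.

2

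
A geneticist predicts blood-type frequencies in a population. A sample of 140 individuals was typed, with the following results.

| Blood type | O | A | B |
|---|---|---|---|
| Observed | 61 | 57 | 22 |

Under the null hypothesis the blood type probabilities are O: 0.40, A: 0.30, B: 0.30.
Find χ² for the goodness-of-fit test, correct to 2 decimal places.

15.33

Expected counts E_i = n·p_i: 140×0.40 = 56, 140×0.30 = 42, 140×0.30 = 42.
O: (61 − 56)²/56 = 25/56 = 0.446
A: (57 − 42)²/42 = 225/42 = 5.357
B: (22 − 42)²/42 = 400/42 = 9.524
Sum = 15.33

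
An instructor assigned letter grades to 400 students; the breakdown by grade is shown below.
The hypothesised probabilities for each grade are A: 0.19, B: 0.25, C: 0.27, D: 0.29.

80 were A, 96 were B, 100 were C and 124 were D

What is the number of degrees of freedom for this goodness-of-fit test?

3

There are k = 4 categories and no parameters were estimated from the data, so df = 4 − 1 = 3.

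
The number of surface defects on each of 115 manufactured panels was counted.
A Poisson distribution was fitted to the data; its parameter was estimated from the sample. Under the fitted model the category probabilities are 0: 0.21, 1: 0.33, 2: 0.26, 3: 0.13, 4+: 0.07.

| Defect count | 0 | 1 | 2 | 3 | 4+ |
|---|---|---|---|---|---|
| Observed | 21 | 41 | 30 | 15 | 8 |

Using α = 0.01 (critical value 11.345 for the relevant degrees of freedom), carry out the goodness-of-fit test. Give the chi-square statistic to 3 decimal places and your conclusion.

Expected counts E_i = n·p_i: 115×0.21 = 24.15, 115×0.33 = 37.95, 115×0.26 = 29.9, 115×0.13 = 14.95, 115×0.07 = 8.05.
χ² = (21−24.15)²/24.15 + (41−37.95)²/37.95 + (30−29.9)²/29.9 + (15−14.95)²/14.95 + (8−8.05)²/8.05
   = 0.4109 + 0.2451 + 0.0003 + 0.0002 + 0.0003
Sum = 0.657
df = 3. Since 0.657 < 11.345, we do not reject H₀.

0.657; do not reject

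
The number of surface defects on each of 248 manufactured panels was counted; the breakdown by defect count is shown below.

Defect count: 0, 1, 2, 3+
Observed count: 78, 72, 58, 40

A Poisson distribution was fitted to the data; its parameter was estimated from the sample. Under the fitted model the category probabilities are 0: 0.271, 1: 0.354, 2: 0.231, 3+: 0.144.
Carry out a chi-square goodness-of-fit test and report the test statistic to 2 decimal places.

5.10

Expected counts E_i = n·p_i: 248×0.271 = 67.208, 248×0.354 = 87.792, 248×0.231 = 57.288, 248×0.144 = 35.712.
χ² = (78−67.208)²/67.208 + (72−87.792)²/87.792 + (58−57.288)²/57.288 + (40−35.712)²/35.712
   = 1.733 + 2.841 + 0.009 + 0.515
Sum = 5.10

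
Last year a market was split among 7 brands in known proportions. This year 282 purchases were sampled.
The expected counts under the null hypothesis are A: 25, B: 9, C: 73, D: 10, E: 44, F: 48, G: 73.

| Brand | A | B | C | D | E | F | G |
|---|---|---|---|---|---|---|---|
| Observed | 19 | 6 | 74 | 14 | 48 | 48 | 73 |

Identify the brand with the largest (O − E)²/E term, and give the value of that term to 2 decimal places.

A: (19 − 25)²/25 = 36/25 = 1.440
B: (6 − 9)²/9 = 9/9 = 1.000
C: (74 − 73)²/73 = 1/73 = 0.014
D: (14 − 10)²/10 = 16/10 = 1.600
E: (48 − 44)²/44 = 16/44 = 0.364
F: (48 − 48)²/48 = 0/48 = 0.000
G: (73 − 73)²/73 = 0/73 = 0.000
The largest term is for D: 1.60.

D, 1.60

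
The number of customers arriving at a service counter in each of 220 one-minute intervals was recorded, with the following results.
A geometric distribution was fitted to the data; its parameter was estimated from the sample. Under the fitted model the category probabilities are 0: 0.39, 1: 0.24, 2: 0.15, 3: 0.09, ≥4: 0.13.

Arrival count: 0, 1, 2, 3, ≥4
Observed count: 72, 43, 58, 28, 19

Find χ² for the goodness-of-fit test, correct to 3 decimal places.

29.596

Expected counts E_i = n·p_i: 220×0.39 = 85.8, 220×0.24 = 52.8, 220×0.15 = 33, 220×0.09 = 19.8, 220×0.13 = 28.6.
0: (72 − 85.8)²/85.8 = 190.44/85.8 = 2.2196
1: (43 − 52.8)²/52.8 = 96.04/52.8 = 1.8189
2: (58 − 33)²/33 = 625/33 = 18.9394
3: (28 − 19.8)²/19.8 = 67.24/19.8 = 3.3960
≥4: (19 − 28.6)²/28.6 = 92.16/28.6 = 3.2224
Sum = 29.596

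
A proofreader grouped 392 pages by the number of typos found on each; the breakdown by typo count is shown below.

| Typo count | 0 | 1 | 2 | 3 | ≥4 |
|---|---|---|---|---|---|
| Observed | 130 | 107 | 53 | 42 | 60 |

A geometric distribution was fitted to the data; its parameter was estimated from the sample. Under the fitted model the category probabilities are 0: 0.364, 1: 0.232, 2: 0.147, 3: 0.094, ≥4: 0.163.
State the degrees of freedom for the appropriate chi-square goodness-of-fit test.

3

There are k = 5 categories and 1 parameter estimated from the data, so df = 5 − 1 − 1 = 3.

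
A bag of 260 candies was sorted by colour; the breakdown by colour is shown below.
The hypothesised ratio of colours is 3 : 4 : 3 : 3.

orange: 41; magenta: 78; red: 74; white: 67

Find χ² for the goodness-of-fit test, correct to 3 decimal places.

Ratio total = 13. Expected counts: 260×3/13 = 60, 260×4/13 = 80, 260×3/13 = 60, 260×3/13 = 60.
cat          O        E   (O−E)²/E
orange      41       60     6.0167
magenta     78       80     0.0500
red         74       60     3.2667
white       67       60     0.8167
Sum = 10.150

10.150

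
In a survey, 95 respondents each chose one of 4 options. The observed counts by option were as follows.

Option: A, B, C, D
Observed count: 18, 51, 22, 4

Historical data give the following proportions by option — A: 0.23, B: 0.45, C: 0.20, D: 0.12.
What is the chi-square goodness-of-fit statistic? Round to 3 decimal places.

Expected counts E_i = n·p_i: 95×0.23 = 21.85, 95×0.45 = 42.75, 95×0.20 = 19, 95×0.12 = 11.4.
cat         O        E   (O−E)²/E
A          18    21.85     0.6784
B          51    42.75     1.5921
C          22       19     0.4737
D           4     11.4     4.8035
Sum = 7.548

7.548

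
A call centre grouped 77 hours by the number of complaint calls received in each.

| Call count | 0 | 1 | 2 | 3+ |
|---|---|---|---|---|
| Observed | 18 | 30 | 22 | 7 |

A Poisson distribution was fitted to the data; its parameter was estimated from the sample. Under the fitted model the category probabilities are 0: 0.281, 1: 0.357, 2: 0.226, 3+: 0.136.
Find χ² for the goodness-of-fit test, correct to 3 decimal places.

3.207

Expected counts E_i = n·p_i: 77×0.281 = 21.637, 77×0.357 = 27.489, 77×0.226 = 17.402, 77×0.136 = 10.472.
0: (18 − 21.637)²/21.637 = 13.227769/21.637 = 0.6113
1: (30 − 27.489)²/27.489 = 6.305121/27.489 = 0.2294
2: (22 − 17.402)²/17.402 = 21.141604/17.402 = 1.2149
3+: (7 − 10.472)²/10.472 = 12.054784/10.472 = 1.1511
Sum = 3.207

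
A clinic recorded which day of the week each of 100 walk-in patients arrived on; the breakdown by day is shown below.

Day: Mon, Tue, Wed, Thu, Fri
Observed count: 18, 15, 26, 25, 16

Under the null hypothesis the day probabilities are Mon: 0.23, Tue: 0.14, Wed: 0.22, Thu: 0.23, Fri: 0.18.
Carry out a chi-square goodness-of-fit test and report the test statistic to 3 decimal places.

Expected counts E_i = n·p_i: 100×0.23 = 23, 100×0.14 = 14, 100×0.22 = 22, 100×0.23 = 23, 100×0.18 = 18.
Mon: (18 − 23)²/23 = 25/23 = 1.0870
Tue: (15 − 14)²/14 = 1/14 = 0.0714
Wed: (26 − 22)²/22 = 16/22 = 0.7273
Thu: (25 − 23)²/23 = 4/23 = 0.1739
Fri: (16 − 18)²/18 = 4/18 = 0.2222
Sum = 2.282

2.282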